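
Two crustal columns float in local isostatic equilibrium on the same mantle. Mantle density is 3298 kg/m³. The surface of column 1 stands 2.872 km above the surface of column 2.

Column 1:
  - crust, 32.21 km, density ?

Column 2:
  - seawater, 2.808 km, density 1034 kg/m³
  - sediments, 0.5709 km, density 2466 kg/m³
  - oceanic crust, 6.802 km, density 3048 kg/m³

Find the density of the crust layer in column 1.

2740 kg/m³

Take the compensation level at the base of the deeper column (depth z_c below the surface of column 1) and equate Σ ρ_i t_i down to z_c; mantle fills any gap and the z_c terms cancel.
Column 1: 32.21×ρ + (z_c − 32.21)×3298
Column 2: 2.872×0 + 2.808×1034 + 0.5709×2466 + 6.802×3048 + (z_c − 2.872 − 10.1809)×3298
The z_c×3298 term appears on both sides and cancels. Collect the known terms of each column as K = Σ(ρt)_known − 3298 × (depth of known layers): K_1 = 0 − 3298×32.21 = −106228.58; K_2 = 25043.8074 − 3298×(2.872 + 10.1809) = −18004.6568.
Balance: K_1 + 32.21×ρ = K_2, so ρ = (K_2 − K_1)/32.21 = 88223.9/32.21 = 2740 kg/m³.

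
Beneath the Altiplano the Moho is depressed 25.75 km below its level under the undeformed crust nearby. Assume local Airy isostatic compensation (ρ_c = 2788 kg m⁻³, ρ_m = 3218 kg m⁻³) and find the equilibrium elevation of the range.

For local isostatic compensation: ρ_c h = (ρ_m − ρ_c) r.
h = r (ρ_m − ρ_c) / ρ_c = 25.75 km × (3218 − 2788) / 2788 = 3.97 km.

3.97 km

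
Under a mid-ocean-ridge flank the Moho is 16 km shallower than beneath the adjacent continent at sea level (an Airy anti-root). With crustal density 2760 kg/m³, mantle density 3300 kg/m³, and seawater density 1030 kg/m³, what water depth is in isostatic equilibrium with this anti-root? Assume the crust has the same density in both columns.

Replacing a thickness d of crust by seawater at the top must be balanced by replacing crust with mantle at the base: d (ρ_c − ρ_w) = a (ρ_m − ρ_c).
d = a (ρ_m − ρ_c)/(ρ_c − ρ_w) = 16 km × 540/1730 = 4.99 km.

4.99 km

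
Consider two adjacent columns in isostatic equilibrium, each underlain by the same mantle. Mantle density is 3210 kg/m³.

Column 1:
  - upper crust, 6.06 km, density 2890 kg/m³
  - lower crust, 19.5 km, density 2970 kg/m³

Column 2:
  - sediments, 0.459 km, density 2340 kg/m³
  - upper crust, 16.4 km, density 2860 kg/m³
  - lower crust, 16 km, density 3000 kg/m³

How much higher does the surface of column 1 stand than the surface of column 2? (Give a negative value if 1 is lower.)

−0.897 km

For any compensation level in the mantle, the mantle terms cancel and isostasy reduces to e = (Σt_1 − Σt_2) − (Σ(ρt)_1 − Σ(ρt)_2) / ρ_m.
Σt_1 = 25.56 km; Σt_2 = 32.859 km; Σ(ρt)_1 = 75428.4; Σ(ρt)_2 = 95978.06 (in km·kg/m³).
e = (25.56 − 32.859) − (75428.4 − 95978.06) / 3210 = −0.897 km.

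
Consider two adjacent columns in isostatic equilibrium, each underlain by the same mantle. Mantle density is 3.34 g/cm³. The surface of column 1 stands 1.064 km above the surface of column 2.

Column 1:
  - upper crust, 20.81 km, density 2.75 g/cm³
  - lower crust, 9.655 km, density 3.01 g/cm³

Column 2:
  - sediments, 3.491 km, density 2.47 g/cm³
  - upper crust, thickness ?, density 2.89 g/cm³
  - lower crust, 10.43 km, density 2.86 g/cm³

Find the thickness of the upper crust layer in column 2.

Take the compensation level at the base of the deeper column (depth z_c below the surface of column 1) and equate Σ ρ_i t_i down to z_c; mantle fills any gap and the z_c terms cancel.
Column 1: 20.81×2.75 + 9.655×3.01 + (z_c − 30.465)×3.34
Column 2: 1.064×0 + 3.491×2.47 + x×2.89 + 10.43×2.86 + (z_c − 1.064 − 13.921 − x)×3.34
The z_c×3.34 term appears on both sides and cancels. Collect the known terms of each column as K = Σ(ρt)_known − 3.34 × (depth of known layers): K_1 = 86.28905 − 3.34×30.465 = −15.46405; K_2 = 38.45257 − 3.34×(1.064 + 13.921) = −11.59733.
Balance: K_1 = K_2 − x×(3.34 − 2.89), so x = (K_2 − K_1)/(3.34 − 2.89) = 3.86672/0.45 = 8.59 km.

8.59 km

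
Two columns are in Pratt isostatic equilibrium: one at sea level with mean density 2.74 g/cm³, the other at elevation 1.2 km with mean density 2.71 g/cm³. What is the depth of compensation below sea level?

ρ_ref D = ρ (D + h) → D (ρ_ref − ρ) = ρ h.
D = ρ h/(ρ_ref − ρ) = 2.71 × 1.2 km/(2.74 − 2.71) = 108 km.

108 km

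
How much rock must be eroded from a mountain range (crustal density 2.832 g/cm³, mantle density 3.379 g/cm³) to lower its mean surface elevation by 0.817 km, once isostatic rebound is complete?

Net drop Δ = e − u = e − e ρ_c/ρ_m = e (ρ_m − ρ_c)/ρ_m.
e = Δ ρ_m/(ρ_m − ρ_c) = 0.817 km × 3.379/0.547 = 5.05 km.

5.05 km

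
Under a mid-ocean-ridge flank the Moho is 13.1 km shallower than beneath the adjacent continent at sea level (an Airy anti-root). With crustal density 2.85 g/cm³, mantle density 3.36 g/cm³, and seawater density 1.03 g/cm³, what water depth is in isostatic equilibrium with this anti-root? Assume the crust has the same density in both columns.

3.67 km

Replacing a thickness d of crust by seawater at the top must be balanced by replacing crust with mantle at the base: d (ρ_c − ρ_w) = a (ρ_m − ρ_c).
d = a (ρ_m − ρ_c)/(ρ_c − ρ_w) = 13.1 km × 0.51/1.82 = 3.67 km.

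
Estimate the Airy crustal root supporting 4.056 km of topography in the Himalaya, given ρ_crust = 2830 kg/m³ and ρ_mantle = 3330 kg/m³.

Equating mass per unit area of the two columns: the weight of the topography is balanced by the buoyancy of the root, ρ_c h = (ρ_m − ρ_c) r.
r = h · ρ_c / (ρ_m − ρ_c) = 4.056 km × 2830 / (3330 − 2830) = 23 km.

23 km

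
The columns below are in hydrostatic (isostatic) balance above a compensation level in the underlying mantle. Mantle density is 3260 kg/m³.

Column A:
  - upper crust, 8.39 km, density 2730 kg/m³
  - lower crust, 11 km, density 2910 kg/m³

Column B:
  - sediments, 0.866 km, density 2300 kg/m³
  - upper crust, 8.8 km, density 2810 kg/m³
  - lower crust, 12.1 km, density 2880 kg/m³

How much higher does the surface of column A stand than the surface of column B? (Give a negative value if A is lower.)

−0.335 km

For any compensation level in the mantle, the mantle terms cancel and isostasy reduces to e = (Σt_A − Σt_B) − (Σ(ρt)_A − Σ(ρt)_B) / ρ_m.
Σt_A = 19.39 km; Σt_B = 21.766 km; Σ(ρt)_A = 54914.7; Σ(ρt)_B = 61567.8 (in km·kg/m³).
e = (19.39 − 21.766) − (54914.7 − 61567.8) / 3260 = −0.335 km.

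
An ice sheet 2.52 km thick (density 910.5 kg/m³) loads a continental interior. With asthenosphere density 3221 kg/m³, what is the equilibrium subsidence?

0.712 km

Isostatic balance requires: the ice load ρ_ice t is balanced by mantle displaced below, ρ_m s.
s = t ρ_ice / ρ_m = 2.52 km × 910.5/3221 = 0.712 km.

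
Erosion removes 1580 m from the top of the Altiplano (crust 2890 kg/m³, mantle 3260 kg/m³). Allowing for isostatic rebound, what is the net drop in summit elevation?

Rebound u = e ρ_c/ρ_m = 1580 m × 2890/3260 = 1401 m.
Net surface drop = e − u = 1580 m − 1401 m = e (ρ_m − ρ_c)/ρ_m = 179 m.

179 m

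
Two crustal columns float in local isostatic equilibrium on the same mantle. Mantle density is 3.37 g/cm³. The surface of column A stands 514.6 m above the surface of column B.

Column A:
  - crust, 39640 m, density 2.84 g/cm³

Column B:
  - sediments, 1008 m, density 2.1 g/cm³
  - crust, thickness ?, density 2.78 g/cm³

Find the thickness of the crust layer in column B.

Take the compensation level at the base of the deeper column (depth z_c below the surface of column A) and equate Σ ρ_i t_i down to z_c; mantle fills any gap and the z_c terms cancel.
Column A: 39640×2.84 + (z_c − 39640)×3.37
Column B: 514.6×0 + 1008×2.1 + x×2.78 + (z_c − 514.6 − 1008 − x)×3.37
The z_c×3.37 term appears on both sides and cancels. Collect the known terms of each column as K = Σ(ρt)_known − 3.37 × (depth of known layers): K_A = 112577.6 − 3.37×39640 = −21009.2; K_B = 2116.8 − 3.37×(514.6 + 1008) = −3014.362.
Balance: K_A = K_B − x×(3.37 − 2.78), so x = (K_B − K_A)/(3.37 − 2.78) = 17994.8/0.59 = 30500 m.

30500 m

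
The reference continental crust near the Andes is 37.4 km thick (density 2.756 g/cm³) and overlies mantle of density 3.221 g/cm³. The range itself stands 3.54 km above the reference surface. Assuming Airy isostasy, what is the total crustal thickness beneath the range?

61.9 km

Root depth r = h ρ_c / (ρ_m − ρ_c) = 3.54 km × 2.756 / 0.465 = 20.98 km.
Total thickness = T + h + r = 37.4 km + 3.54 km + 20.98 km = 61.9 km.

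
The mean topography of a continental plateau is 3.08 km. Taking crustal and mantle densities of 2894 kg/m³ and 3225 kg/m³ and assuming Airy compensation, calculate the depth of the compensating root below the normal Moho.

For local isostatic compensation: the weight of the topography is balanced by the buoyancy of the root, ρ_c h = (ρ_m − ρ_c) r.
r = h · ρ_c / (ρ_m − ρ_c) = 3.08 km × 2894 / (3225 − 2894) = 26.9 km.

26.9 km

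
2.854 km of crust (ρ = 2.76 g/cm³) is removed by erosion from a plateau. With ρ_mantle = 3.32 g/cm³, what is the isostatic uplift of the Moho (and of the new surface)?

Unloading: uplift u = e ρ_c/ρ_m = 2.854 km × 2.76/3.32 = 2.37 km.

2.37 km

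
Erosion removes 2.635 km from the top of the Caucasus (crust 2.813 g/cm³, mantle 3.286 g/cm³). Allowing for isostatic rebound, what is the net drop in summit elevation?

Rebound u = e ρ_c/ρ_m = 2.635 km × 2.813/3.286 = 2.256 km.
Net surface drop = e − u = 2.635 km − 2.256 km = e (ρ_m − ρ_c)/ρ_m = 0.379 km.

0.379 km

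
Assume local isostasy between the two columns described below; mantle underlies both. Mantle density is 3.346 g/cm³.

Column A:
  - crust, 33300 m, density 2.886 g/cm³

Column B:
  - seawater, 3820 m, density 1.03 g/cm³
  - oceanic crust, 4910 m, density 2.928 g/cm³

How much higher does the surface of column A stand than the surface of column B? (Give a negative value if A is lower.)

1320 m

For any compensation level in the mantle, the mantle terms cancel and isostasy reduces to e = (Σt_A − Σt_B) − (Σ(ρt)_A − Σ(ρt)_B) / ρ_m.
Σt_A = 33300 m; Σt_B = 8730 m; Σ(ρt)_A = 96103.8; Σ(ρt)_B = 18311.08 (in m·g/cm³).
e = (33300 − 8730) − (96103.8 − 18311.08) / 3.346 = 1320 m.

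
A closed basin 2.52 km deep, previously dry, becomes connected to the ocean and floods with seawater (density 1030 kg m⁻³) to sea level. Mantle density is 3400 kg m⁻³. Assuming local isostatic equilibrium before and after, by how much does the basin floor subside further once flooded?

After flooding the water column is d + s deep. Its weight must equal the weight of mantle displaced by the extra subsidence s: (d + s) ρ_w = s ρ_m.
s = d ρ_w / (ρ_m − ρ_w) = 2.52 km × 1030/(3400 − 1030) = 1.1 km.

1.1 km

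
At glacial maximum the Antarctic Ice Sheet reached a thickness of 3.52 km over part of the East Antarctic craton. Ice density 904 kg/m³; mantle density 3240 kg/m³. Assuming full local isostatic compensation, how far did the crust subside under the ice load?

Isostatic balance requires: the ice load ρ_ice t is balanced by mantle displaced below, ρ_m s.
s = t ρ_ice / ρ_m = 3.52 km × 904/3240 = 0.982 km.

0.982 km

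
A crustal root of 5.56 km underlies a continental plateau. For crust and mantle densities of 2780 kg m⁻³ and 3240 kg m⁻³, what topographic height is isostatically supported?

0.92 km

Balancing pressure at the compensation depth: ρ_c h = (ρ_m − ρ_c) r.
h = r (ρ_m − ρ_c) / ρ_c = 5.56 km × (3240 − 2780) / 2780 = 0.92 km.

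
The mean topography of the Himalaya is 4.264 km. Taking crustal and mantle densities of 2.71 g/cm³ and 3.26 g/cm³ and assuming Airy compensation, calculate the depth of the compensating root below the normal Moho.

21 km

Equating mass per unit area of the two columns: the weight of the topography is balanced by the buoyancy of the root, ρ_c h = (ρ_m − ρ_c) r.
r = h · ρ_c / (ρ_m − ρ_c) = 4.264 km × 2.71 / (3.26 − 2.71) = 21 km.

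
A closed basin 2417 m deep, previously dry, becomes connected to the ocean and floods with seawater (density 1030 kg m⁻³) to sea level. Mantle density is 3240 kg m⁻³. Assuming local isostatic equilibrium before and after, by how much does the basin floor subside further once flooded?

1130 m

After flooding the water column is d + s deep. Its weight must equal the weight of mantle displaced by the extra subsidence s: (d + s) ρ_w = s ρ_m.
s = d ρ_w / (ρ_m − ρ_w) = 2417 m × 1030/(3240 − 1030) = 1130 m.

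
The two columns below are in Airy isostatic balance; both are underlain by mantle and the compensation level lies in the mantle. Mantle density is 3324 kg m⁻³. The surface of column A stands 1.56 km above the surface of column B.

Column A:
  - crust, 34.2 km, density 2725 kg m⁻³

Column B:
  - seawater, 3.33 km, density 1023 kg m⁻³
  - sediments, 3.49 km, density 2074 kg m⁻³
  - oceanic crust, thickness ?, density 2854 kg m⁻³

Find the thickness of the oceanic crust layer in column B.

Take the compensation level at the base of the deeper column (depth z_c below the surface of column A) and equate Σ ρ_i t_i down to z_c; mantle fills any gap and the z_c terms cancel.
Column A: 34.2×2725 + (z_c − 34.2)×3324
Column B: 1.56×0 + 3.33×1023 + 3.49×2074 + x×2854 + (z_c − 1.56 − 6.82 − x)×3324
The z_c×3324 term appears on both sides and cancels. Collect the known terms of each column as K = Σ(ρt)_known − 3324 × (depth of known layers): K_A = 93195 − 3324×34.2 = −20485.8; K_B = 10644.85 − 3324×(1.56 + 6.82) = −17210.27.
Balance: K_A = K_B − x×(3324 − 2854), so x = (K_B − K_A)/(3324 − 2854) = 3275.53/470 = 6.97 km.

6.97 km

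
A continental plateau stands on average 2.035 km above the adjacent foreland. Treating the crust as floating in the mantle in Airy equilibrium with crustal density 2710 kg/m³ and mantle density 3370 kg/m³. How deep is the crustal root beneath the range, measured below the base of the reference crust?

8.36 km

In Airy isostatic equilibrium: the weight of the topography is balanced by the buoyancy of the root, ρ_c h = (ρ_m − ρ_c) r.
r = h · ρ_c / (ρ_m − ρ_c) = 2.035 km × 2710 / (3370 − 2710) = 8.36 km.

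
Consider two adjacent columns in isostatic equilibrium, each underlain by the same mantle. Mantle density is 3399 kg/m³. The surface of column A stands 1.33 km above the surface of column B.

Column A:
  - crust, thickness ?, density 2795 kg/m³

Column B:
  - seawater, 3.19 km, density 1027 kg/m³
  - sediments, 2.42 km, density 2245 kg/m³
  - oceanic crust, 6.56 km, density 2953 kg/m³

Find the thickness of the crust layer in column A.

29.5 km

Take the compensation level at the base of the deeper column (depth z_c below the surface of column A) and equate Σ ρ_i t_i down to z_c; mantle fills any gap and the z_c terms cancel.
Column A: x×2795 + (z_c − 0 − x)×3399
Column B: 1.33×0 + 3.19×1027 + 2.42×2245 + 6.56×2953 + (z_c − 1.33 − 12.17)×3399
The z_c×3399 term appears on both sides and cancels. Collect the known terms of each column as K = Σ(ρt)_known − 3399 × (depth of known layers): K_A = 0 − 3399×0 = 0; K_B = 28080.71 − 3399×(1.33 + 12.17) = −17805.79.
Balance: K_A − x×(3399 − 2795) = K_B, so x = (K_A − K_B)/(3399 − 2795) = 17805.8/604 = 29.5 km.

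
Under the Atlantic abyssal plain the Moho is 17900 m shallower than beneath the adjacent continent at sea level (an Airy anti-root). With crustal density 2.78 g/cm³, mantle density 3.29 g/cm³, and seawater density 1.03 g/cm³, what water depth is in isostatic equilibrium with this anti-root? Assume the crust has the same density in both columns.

5220 m

Replacing a thickness d of crust by seawater at the top must be balanced by replacing crust with mantle at the base: d (ρ_c − ρ_w) = a (ρ_m − ρ_c).
d = a (ρ_m − ρ_c)/(ρ_c − ρ_w) = 17900 m × 0.51/1.75 = 5220 m.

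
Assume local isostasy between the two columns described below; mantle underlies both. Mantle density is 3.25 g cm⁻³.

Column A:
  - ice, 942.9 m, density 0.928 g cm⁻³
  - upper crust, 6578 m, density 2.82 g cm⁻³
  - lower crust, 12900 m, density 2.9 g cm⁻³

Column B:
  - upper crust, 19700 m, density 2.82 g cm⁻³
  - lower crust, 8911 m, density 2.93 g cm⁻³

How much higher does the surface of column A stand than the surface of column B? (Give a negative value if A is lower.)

−551 m

For any compensation level in the mantle, the mantle terms cancel and isostasy reduces to e = (Σt_A − Σt_B) − (Σ(ρt)_A − Σ(ρt)_B) / ρ_m.
Σt_A = 20420.9 m; Σt_B = 28611 m; Σ(ρt)_A = 56834.9712; Σ(ρt)_B = 81663.23 (in m·g cm⁻³).
e = (20420.9 − 28611) − (56834.9712 − 81663.23) / 3.25 = −551 m.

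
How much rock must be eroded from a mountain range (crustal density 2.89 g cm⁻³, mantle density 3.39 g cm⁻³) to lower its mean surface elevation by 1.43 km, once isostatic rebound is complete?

9.7 km

Net drop Δ = e − u = e − e ρ_c/ρ_m = e (ρ_m − ρ_c)/ρ_m.
e = Δ ρ_m/(ρ_m − ρ_c) = 1.43 km × 3.39/0.5 = 9.7 km.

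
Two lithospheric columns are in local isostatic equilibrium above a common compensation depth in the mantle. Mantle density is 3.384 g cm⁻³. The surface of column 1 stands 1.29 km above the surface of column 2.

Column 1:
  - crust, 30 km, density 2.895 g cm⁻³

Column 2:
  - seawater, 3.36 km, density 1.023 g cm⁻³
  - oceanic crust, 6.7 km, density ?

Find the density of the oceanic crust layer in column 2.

3.03 g cm⁻³

Take the compensation level at the base of the deeper column (depth z_c below the surface of column 1) and equate Σ ρ_i t_i down to z_c; mantle fills any gap and the z_c terms cancel.
Column 1: 30×2.895 + (z_c − 30)×3.384
Column 2: 1.29×0 + 3.36×1.023 + 6.7×ρ + (z_c − 1.29 − 10.06)×3.384
The z_c×3.384 term appears on both sides and cancels. Collect the known terms of each column as K = Σ(ρt)_known − 3.384 × (depth of known layers): K_1 = 86.85 − 3.384×30 = −14.67; K_2 = 3.43728 − 3.384×(1.29 + 10.06) = −34.97112.
Balance: K_1 = K_2 + 6.7×ρ, so ρ = (K_1 − K_2)/6.7 = 20.3011/6.7 = 3.03 g cm⁻³.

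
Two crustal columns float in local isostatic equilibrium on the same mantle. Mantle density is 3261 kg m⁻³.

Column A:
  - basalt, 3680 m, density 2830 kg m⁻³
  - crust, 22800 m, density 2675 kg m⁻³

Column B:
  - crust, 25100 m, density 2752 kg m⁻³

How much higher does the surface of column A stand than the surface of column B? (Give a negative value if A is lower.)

For any compensation level in the mantle, the mantle terms cancel and isostasy reduces to e = (Σt_A − Σt_B) − (Σ(ρt)_A − Σ(ρt)_B) / ρ_m.
Σt_A = 26480 m; Σt_B = 25100 m; Σ(ρt)_A = 71404400; Σ(ρt)_B = 69075200 (in m·kg m⁻³).
e = (26480 − 25100) − (71404400 − 69075200) / 3261 = 666 m.

666 m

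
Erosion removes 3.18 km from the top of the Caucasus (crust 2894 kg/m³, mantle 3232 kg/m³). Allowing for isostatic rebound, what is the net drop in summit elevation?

Rebound u = e ρ_c/ρ_m = 3.18 km × 2894/3232 = 2.847 km.
Net surface drop = e − u = 3.18 km − 2.847 km = e (ρ_m − ρ_c)/ρ_m = 0.333 km.

0.333 km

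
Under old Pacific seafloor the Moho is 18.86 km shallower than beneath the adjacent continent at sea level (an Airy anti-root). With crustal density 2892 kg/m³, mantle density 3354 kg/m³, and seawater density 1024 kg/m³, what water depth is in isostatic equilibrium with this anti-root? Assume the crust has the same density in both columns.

Replacing a thickness d of crust by seawater at the top must be balanced by replacing crust with mantle at the base: d (ρ_c − ρ_w) = a (ρ_m − ρ_c).
d = a (ρ_m − ρ_c)/(ρ_c − ρ_w) = 18.86 km × 462/1868 = 4.66 km.

4.66 km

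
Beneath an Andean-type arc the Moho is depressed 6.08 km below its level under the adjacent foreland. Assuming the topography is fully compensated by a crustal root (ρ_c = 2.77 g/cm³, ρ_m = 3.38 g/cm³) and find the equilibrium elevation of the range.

1.34 km

In Airy isostatic equilibrium: ρ_c h = (ρ_m − ρ_c) r.
h = r (ρ_m − ρ_c) / ρ_c = 6.08 km × (3.38 − 2.77) / 2.77 = 1.34 km.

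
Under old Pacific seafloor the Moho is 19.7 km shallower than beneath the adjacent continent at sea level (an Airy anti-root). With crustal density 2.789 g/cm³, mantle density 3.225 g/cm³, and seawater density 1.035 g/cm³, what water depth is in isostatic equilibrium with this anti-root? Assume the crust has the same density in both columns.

Replacing a thickness d of crust by seawater at the top must be balanced by replacing crust with mantle at the base: d (ρ_c − ρ_w) = a (ρ_m − ρ_c).
d = a (ρ_m − ρ_c)/(ρ_c − ρ_w) = 19.7 km × 0.436/1.754 = 4.9 km.

4.9 km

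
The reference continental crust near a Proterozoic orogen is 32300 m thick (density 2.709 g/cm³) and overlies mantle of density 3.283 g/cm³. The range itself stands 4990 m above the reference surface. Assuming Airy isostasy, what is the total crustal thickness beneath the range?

Root depth r = h ρ_c / (ρ_m − ρ_c) = 4990 m × 2.709 / 0.574 = 23550 m.
Total thickness = T + h + r = 32300 m + 4990 m + 23550 m = 60800 m.

60800 m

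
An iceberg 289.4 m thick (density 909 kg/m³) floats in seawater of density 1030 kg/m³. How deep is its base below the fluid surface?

255 m

Draft d = t ρ_obj/ρ_fluid = 289.4 m × 909/1030 = 255 m.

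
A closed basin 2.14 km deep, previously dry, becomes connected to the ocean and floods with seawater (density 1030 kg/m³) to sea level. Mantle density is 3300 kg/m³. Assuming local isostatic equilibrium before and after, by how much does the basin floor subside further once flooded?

0.971 km

After flooding the water column is d + s deep. Its weight must equal the weight of mantle displaced by the extra subsidence s: (d + s) ρ_w = s ρ_m.
s = d ρ_w / (ρ_m − ρ_w) = 2.14 km × 1030/(3300 − 1030) = 0.971 km.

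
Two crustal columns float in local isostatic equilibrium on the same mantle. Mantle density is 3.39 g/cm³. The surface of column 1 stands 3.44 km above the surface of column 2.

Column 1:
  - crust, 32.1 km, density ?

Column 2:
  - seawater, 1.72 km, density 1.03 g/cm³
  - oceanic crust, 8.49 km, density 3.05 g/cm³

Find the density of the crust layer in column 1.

Take the compensation level at the base of the deeper column (depth z_c below the surface of column 1) and equate Σ ρ_i t_i down to z_c; mantle fills any gap and the z_c terms cancel.
Column 1: 32.1×ρ + (z_c − 32.1)×3.39
Column 2: 3.44×0 + 1.72×1.03 + 8.49×3.05 + (z_c − 3.44 − 10.21)×3.39
The z_c×3.39 term appears on both sides and cancels. Collect the known terms of each column as K = Σ(ρt)_known − 3.39 × (depth of known layers): K_1 = 0 − 3.39×32.1 = −108.819; K_2 = 27.6661 − 3.39×(3.44 + 10.21) = −18.6074.
Balance: K_1 + 32.1×ρ = K_2, so ρ = (K_2 − K_1)/32.1 = 90.2116/32.1 = 2.81 g/cm³.

2.81 g/cm³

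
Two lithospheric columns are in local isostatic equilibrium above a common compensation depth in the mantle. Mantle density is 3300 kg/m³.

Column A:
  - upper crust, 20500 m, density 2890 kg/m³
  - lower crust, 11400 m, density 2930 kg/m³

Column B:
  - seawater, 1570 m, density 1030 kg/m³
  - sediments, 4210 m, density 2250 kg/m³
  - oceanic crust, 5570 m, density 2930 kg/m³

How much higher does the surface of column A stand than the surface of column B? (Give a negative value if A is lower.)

For any compensation level in the mantle, the mantle terms cancel and isostasy reduces to e = (Σt_A − Σt_B) − (Σ(ρt)_A − Σ(ρt)_B) / ρ_m.
Σt_A = 31900 m; Σt_B = 11350 m; Σ(ρt)_A = 92647000; Σ(ρt)_B = 27409700 (in m·kg/m³).
e = (31900 − 11350) − (92647000 − 27409700) / 3300 = 781 m.

781 m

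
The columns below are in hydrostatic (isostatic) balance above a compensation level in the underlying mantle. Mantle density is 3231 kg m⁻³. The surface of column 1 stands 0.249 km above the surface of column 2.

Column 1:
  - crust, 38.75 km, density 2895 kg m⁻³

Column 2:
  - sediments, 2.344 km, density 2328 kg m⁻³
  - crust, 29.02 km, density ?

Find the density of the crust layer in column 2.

2880 kg m⁻³

Take the compensation level at the base of the deeper column (depth z_c below the surface of column 1) and equate Σ ρ_i t_i down to z_c; mantle fills any gap and the z_c terms cancel.
Column 1: 38.75×2895 + (z_c − 38.75)×3231
Column 2: 0.249×0 + 2.344×2328 + 29.02×ρ + (z_c − 0.249 − 31.364)×3231
The z_c×3231 term appears on both sides and cancels. Collect the known terms of each column as K = Σ(ρt)_known − 3231 × (depth of known layers): K_1 = 112181.25 − 3231×38.75 = −13020; K_2 = 5456.832 − 3231×(0.249 + 31.364) = −96684.771.
Balance: K_1 = K_2 + 29.02×ρ, so ρ = (K_1 − K_2)/29.02 = 83664.8/29.02 = 2880 kg m⁻³.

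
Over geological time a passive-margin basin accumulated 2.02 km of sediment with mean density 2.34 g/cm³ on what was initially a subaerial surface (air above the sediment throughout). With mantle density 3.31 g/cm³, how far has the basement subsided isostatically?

Subaerial load: s = t ρ_sed / ρ_m = 2.02 km × 2.34/3.31 = 1.43 km.

1.43 km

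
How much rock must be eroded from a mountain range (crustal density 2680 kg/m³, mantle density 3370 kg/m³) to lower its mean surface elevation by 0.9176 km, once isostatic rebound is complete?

Net drop Δ = e − u = e − e ρ_c/ρ_m = e (ρ_m − ρ_c)/ρ_m.
e = Δ ρ_m/(ρ_m − ρ_c) = 0.9176 km × 3370/690 = 4.48 km.

4.48 km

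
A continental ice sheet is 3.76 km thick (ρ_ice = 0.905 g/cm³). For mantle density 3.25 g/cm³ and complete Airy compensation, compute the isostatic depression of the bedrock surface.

Isostatic balance requires: the ice load ρ_ice t is balanced by mantle displaced below, ρ_m s.
s = t ρ_ice / ρ_m = 3.76 km × 0.905/3.25 = 1.05 km.

1.05 km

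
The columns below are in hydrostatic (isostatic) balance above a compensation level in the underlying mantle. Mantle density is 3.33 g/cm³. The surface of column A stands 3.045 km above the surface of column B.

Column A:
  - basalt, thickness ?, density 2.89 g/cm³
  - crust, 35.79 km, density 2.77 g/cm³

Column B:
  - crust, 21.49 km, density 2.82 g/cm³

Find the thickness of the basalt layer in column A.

Take the compensation level at the base of the deeper column (depth z_c below the surface of column A) and equate Σ ρ_i t_i down to z_c; mantle fills any gap and the z_c terms cancel.
Column A: x×2.89 + 35.79×2.77 + (z_c − 35.79 − x)×3.33
Column B: 3.045×0 + 21.49×2.82 + (z_c − 3.045 − 21.49)×3.33
The z_c×3.33 term appears on both sides and cancels. Collect the known terms of each column as K = Σ(ρt)_known − 3.33 × (depth of known layers): K_A = 99.1383 − 3.33×35.79 = −20.0424; K_B = 60.6018 − 3.33×(3.045 + 21.49) = −21.09975.
Balance: K_A − x×(3.33 − 2.89) = K_B, so x = (K_A − K_B)/(3.33 − 2.89) = 1.05735/0.44 = 2.4 km.

2.4 km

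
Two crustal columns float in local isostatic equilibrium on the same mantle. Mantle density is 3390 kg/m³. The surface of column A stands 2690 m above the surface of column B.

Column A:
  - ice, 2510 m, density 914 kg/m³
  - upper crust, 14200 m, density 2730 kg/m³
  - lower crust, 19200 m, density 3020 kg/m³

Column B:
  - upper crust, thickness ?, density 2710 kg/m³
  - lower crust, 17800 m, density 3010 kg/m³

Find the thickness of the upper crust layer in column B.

10000 m

Take the compensation level at the base of the deeper column (depth z_c below the surface of column A) and equate Σ ρ_i t_i down to z_c; mantle fills any gap and the z_c terms cancel.
Column A: 2510×914 + 14200×2730 + 19200×3020 + (z_c − 35910)×3390
Column B: 2690×0 + x×2710 + 17800×3010 + (z_c − 2690 − 17800 − x)×3390
The z_c×3390 term appears on both sides and cancels. Collect the known terms of each column as K = Σ(ρt)_known − 3390 × (depth of known layers): K_A = 99044140 − 3390×35910 = −22690760; K_B = 53578000 − 3390×(2690 + 17800) = −15883100.
Balance: K_A = K_B − x×(3390 − 2710), so x = (K_B − K_A)/(3390 − 2710) = 6807660/680 = 10000 m.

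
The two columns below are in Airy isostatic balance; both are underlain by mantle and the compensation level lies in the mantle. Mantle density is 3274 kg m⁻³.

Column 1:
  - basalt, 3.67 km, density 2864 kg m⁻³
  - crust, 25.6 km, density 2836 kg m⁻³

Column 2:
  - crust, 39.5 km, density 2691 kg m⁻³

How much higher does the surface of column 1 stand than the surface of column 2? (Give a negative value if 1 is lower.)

−3.15 km

For any compensation level in the mantle, the mantle terms cancel and isostasy reduces to e = (Σt_1 − Σt_2) − (Σ(ρt)_1 − Σ(ρt)_2) / ρ_m.
Σt_1 = 29.27 km; Σt_2 = 39.5 km; Σ(ρt)_1 = 83112.48; Σ(ρt)_2 = 106294.5 (in km·kg m⁻³).
e = (29.27 − 39.5) − (83112.48 − 106294.5) / 3274 = −3.15 km.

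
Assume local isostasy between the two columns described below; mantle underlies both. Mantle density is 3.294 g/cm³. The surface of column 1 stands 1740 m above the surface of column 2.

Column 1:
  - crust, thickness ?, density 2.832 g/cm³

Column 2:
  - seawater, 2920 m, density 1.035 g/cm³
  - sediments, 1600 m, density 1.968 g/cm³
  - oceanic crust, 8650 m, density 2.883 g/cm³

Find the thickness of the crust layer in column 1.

39000 m

Take the compensation level at the base of the deeper column (depth z_c below the surface of column 1) and equate Σ ρ_i t_i down to z_c; mantle fills any gap and the z_c terms cancel.
Column 1: x×2.832 + (z_c − 0 − x)×3.294
Column 2: 1740×0 + 2920×1.035 + 1600×1.968 + 8650×2.883 + (z_c − 1740 − 13170)×3.294
The z_c×3.294 term appears on both sides and cancels. Collect the known terms of each column as K = Σ(ρt)_known − 3.294 × (depth of known layers): K_1 = 0 − 3.294×0 = 0; K_2 = 31108.95 − 3.294×(1740 + 13170) = −18004.59.
Balance: K_1 − x×(3.294 − 2.832) = K_2, so x = (K_1 − K_2)/(3.294 − 2.832) = 18004.6/0.462 = 39000 m.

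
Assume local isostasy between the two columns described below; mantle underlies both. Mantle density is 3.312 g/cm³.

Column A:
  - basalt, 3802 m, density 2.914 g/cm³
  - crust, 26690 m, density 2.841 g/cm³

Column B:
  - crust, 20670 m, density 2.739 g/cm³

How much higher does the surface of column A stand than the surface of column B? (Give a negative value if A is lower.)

For any compensation level in the mantle, the mantle terms cancel and isostasy reduces to e = (Σt_A − Σt_B) − (Σ(ρt)_A − Σ(ρt)_B) / ρ_m.
Σt_A = 30492 m; Σt_B = 20670 m; Σ(ρt)_A = 86905.318; Σ(ρt)_B = 56615.13 (in m·g/cm³).
e = (30492 − 20670) − (86905.318 − 56615.13) / 3.312 = 676 m.

676 m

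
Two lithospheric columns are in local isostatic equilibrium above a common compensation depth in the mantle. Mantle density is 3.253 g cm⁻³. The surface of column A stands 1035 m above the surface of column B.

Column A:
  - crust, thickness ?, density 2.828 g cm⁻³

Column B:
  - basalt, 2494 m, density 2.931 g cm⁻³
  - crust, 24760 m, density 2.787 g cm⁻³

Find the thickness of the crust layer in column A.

37000 m

Take the compensation level at the base of the deeper column (depth z_c below the surface of column A) and equate Σ ρ_i t_i down to z_c; mantle fills any gap and the z_c terms cancel.
Column A: x×2.828 + (z_c − 0 − x)×3.253
Column B: 1035×0 + 2494×2.931 + 24760×2.787 + (z_c − 1035 − 27254)×3.253
The z_c×3.253 term appears on both sides and cancels. Collect the known terms of each column as K = Σ(ρt)_known − 3.253 × (depth of known layers): K_A = 0 − 3.253×0 = 0; K_B = 76316.034 − 3.253×(1035 + 27254) = −15708.083.
Balance: K_A − x×(3.253 − 2.828) = K_B, so x = (K_A − K_B)/(3.253 − 2.828) = 15708.1/0.425 = 37000 m.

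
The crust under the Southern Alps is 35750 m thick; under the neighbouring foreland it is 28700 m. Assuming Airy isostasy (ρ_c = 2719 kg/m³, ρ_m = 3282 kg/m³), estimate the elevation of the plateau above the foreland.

1210 m

Excess crust Δ = 35750 m − 28700 m = 7050 m, split between elevation h and root r with h + r = Δ.
Airy balance ρ_c h = (ρ_m − ρ_c) r gives r = h ρ_c/(ρ_m − ρ_c), so h (1 + ρ_c/(ρ_m − ρ_c)) = Δ, i.e. h = Δ (ρ_m − ρ_c)/ρ_m.
h = 7050 m × 563/3282 = 1210 m.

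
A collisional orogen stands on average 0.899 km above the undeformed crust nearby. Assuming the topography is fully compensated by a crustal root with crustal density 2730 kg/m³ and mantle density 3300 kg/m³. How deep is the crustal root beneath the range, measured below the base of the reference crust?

Isostatic balance requires: the weight of the topography is balanced by the buoyancy of the root, ρ_c h = (ρ_m − ρ_c) r.
r = h · ρ_c / (ρ_m − ρ_c) = 0.899 km × 2730 / (3300 − 2730) = 4.31 km.

4.31 km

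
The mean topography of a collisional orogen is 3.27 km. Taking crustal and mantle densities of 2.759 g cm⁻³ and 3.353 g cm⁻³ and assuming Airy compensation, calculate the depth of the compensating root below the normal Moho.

15.2 km

Balancing pressure at the compensation depth: the weight of the topography is balanced by the buoyancy of the root, ρ_c h = (ρ_m − ρ_c) r.
r = h · ρ_c / (ρ_m − ρ_c) = 3.27 km × 2.759 / (3.353 − 2.759) = 15.2 km.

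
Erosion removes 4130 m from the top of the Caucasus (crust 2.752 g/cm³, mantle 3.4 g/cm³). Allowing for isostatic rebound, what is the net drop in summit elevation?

787 m

Rebound u = e ρ_c/ρ_m = 4130 m × 2.752/3.4 = 3343 m.
Net surface drop = e − u = 4130 m − 3343 m = e (ρ_m − ρ_c)/ρ_m = 787 m.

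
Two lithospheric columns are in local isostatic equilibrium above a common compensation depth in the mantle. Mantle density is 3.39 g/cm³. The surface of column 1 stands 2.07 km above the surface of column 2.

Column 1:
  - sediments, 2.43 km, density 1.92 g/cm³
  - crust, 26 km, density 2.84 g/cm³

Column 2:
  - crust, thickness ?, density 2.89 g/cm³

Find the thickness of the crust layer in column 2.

21.7 km

Take the compensation level at the base of the deeper column (depth z_c below the surface of column 1) and equate Σ ρ_i t_i down to z_c; mantle fills any gap and the z_c terms cancel.
Column 1: 2.43×1.92 + 26×2.84 + (z_c − 28.43)×3.39
Column 2: 2.07×0 + x×2.89 + (z_c − 2.07 − 0 − x)×3.39
The z_c×3.39 term appears on both sides and cancels. Collect the known terms of each column as K = Σ(ρt)_known − 3.39 × (depth of known layers): K_1 = 78.5056 − 3.39×28.43 = −17.8721; K_2 = 0 − 3.39×(2.07 + 0) = −7.0173.
Balance: K_1 = K_2 − x×(3.39 − 2.89), so x = (K_2 − K_1)/(3.39 − 2.89) = 10.8548/0.5 = 21.7 km.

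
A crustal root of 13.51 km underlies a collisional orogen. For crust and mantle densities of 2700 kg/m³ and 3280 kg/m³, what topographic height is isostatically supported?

Isostatic balance requires: ρ_c h = (ρ_m − ρ_c) r.
h = r (ρ_m − ρ_c) / ρ_c = 13.51 km × (3280 − 2700) / 2700 = 2.9 km.

2.9 km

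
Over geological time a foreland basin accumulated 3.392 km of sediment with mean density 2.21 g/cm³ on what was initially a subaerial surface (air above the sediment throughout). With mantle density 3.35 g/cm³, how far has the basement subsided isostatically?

Subaerial load: s = t ρ_sed / ρ_m = 3.392 km × 2.21/3.35 = 2.24 km.

2.24 km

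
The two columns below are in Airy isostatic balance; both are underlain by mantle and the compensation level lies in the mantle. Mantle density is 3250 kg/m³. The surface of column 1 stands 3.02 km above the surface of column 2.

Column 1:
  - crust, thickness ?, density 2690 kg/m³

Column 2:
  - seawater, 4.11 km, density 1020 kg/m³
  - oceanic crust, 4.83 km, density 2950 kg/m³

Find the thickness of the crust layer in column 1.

Take the compensation level at the base of the deeper column (depth z_c below the surface of column 1) and equate Σ ρ_i t_i down to z_c; mantle fills any gap and the z_c terms cancel.
Column 1: x×2690 + (z_c − 0 − x)×3250
Column 2: 3.02×0 + 4.11×1020 + 4.83×2950 + (z_c − 3.02 − 8.94)×3250
The z_c×3250 term appears on both sides and cancels. Collect the known terms of each column as K = Σ(ρt)_known − 3250 × (depth of known layers): K_1 = 0 − 3250×0 = 0; K_2 = 18440.7 − 3250×(3.02 + 8.94) = −20429.3.
Balance: K_1 − x×(3250 − 2690) = K_2, so x = (K_1 − K_2)/(3250 − 2690) = 20429.3/560 = 36.5 km.

36.5 km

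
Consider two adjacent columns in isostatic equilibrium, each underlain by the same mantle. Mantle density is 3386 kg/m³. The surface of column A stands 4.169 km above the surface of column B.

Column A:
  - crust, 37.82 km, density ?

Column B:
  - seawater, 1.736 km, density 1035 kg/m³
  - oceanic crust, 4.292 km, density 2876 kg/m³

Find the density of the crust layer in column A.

2850 kg/m³

Take the compensation level at the base of the deeper column (depth z_c below the surface of column A) and equate Σ ρ_i t_i down to z_c; mantle fills any gap and the z_c terms cancel.
Column A: 37.82×ρ + (z_c − 37.82)×3386
Column B: 4.169×0 + 1.736×1035 + 4.292×2876 + (z_c − 4.169 − 6.028)×3386
The z_c×3386 term appears on both sides and cancels. Collect the known terms of each column as K = Σ(ρt)_known − 3386 × (depth of known layers): K_A = 0 − 3386×37.82 = −128058.52; K_B = 14140.552 − 3386×(4.169 + 6.028) = −20386.49.
Balance: K_A + 37.82×ρ = K_B, so ρ = (K_B − K_A)/37.82 = 107672/37.82 = 2850 kg/m³.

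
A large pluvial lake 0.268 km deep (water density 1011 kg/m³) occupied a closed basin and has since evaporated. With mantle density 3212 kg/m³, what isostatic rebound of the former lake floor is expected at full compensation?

u = d ρ_w/ρ_m = 0.268 km × 1011/3212 = 0.0844 km.

0.0844 km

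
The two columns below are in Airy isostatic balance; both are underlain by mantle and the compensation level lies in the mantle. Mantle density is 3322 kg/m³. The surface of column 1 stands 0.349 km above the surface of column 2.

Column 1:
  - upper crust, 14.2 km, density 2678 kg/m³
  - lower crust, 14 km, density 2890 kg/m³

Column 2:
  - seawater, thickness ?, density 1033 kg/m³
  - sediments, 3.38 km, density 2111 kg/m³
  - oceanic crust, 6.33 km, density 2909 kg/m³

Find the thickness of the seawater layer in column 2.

Take the compensation level at the base of the deeper column (depth z_c below the surface of column 1) and equate Σ ρ_i t_i down to z_c; mantle fills any gap and the z_c terms cancel.
Column 1: 14.2×2678 + 14×2890 + (z_c − 28.2)×3322
Column 2: 0.349×0 + x×1033 + 3.38×2111 + 6.33×2909 + (z_c − 0.349 − 9.71 − x)×3322
The z_c×3322 term appears on both sides and cancels. Collect the known terms of each column as K = Σ(ρt)_known − 3322 × (depth of known layers): K_1 = 78487.6 − 3322×28.2 = −15192.8; K_2 = 25549.15 − 3322×(0.349 + 9.71) = −7866.848.
Balance: K_1 = K_2 − x×(3322 − 1033), so x = (K_2 − K_1)/(3322 − 1033) = 7325.95/2289 = 3.2 km.

3.2 km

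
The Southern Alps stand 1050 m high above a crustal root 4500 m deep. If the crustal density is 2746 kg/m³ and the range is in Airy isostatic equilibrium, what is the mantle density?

Airy balance: ρ_c h = (ρ_m − ρ_c) r → ρ_m = ρ_c (1 + h/r).
ρ_m = 2746 × (1 + 1050 m/4500 m) = 3390 kg/m³.

3390 kg/m³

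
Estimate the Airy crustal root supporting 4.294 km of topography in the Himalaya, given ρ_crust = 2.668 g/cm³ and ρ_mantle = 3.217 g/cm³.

By Archimedes' principle applied to the lithosphere: the weight of the topography is balanced by the buoyancy of the root, ρ_c h = (ρ_m − ρ_c) r.
r = h · ρ_c / (ρ_m − ρ_c) = 4.294 km × 2.668 / (3.217 − 2.668) = 20.9 km.

20.9 km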